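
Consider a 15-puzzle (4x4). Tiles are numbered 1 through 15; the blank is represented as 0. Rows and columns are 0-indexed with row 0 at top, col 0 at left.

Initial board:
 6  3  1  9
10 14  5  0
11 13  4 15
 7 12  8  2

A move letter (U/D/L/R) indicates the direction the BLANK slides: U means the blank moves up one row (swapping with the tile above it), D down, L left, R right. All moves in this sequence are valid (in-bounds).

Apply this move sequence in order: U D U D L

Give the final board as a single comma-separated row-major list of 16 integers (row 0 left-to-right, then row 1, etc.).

Answer: 6, 3, 1, 9, 10, 14, 0, 5, 11, 13, 4, 15, 7, 12, 8, 2

Derivation:
After move 1 (U):
 6  3  1  0
10 14  5  9
11 13  4 15
 7 12  8  2

After move 2 (D):
 6  3  1  9
10 14  5  0
11 13  4 15
 7 12  8  2

After move 3 (U):
 6  3  1  0
10 14  5  9
11 13  4 15
 7 12  8  2

After move 4 (D):
 6  3  1  9
10 14  5  0
11 13  4 15
 7 12  8  2

After move 5 (L):
 6  3  1  9
10 14  0  5
11 13  4 15
 7 12  8  2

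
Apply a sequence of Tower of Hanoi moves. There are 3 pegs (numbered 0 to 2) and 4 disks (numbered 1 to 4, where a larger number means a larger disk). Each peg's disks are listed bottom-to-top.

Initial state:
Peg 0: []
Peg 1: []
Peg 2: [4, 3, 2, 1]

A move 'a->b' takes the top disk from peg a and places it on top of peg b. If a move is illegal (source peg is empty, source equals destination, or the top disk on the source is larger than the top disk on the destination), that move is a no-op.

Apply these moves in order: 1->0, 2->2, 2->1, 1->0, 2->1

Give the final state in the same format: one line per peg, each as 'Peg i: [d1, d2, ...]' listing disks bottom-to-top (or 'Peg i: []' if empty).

Answer: Peg 0: [1]
Peg 1: [2]
Peg 2: [4, 3]

Derivation:
After move 1 (1->0):
Peg 0: []
Peg 1: []
Peg 2: [4, 3, 2, 1]

After move 2 (2->2):
Peg 0: []
Peg 1: []
Peg 2: [4, 3, 2, 1]

After move 3 (2->1):
Peg 0: []
Peg 1: [1]
Peg 2: [4, 3, 2]

After move 4 (1->0):
Peg 0: [1]
Peg 1: []
Peg 2: [4, 3, 2]

After move 5 (2->1):
Peg 0: [1]
Peg 1: [2]
Peg 2: [4, 3]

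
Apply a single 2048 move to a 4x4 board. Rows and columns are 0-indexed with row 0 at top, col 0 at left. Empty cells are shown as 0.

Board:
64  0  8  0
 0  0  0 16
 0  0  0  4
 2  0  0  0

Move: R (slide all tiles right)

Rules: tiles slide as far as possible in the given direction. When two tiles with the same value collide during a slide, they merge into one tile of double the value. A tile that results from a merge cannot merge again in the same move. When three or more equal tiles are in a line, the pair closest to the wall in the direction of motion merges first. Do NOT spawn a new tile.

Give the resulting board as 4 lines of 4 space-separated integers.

Slide right:
row 0: [64, 0, 8, 0] -> [0, 0, 64, 8]
row 1: [0, 0, 0, 16] -> [0, 0, 0, 16]
row 2: [0, 0, 0, 4] -> [0, 0, 0, 4]
row 3: [2, 0, 0, 0] -> [0, 0, 0, 2]

Answer:  0  0 64  8
 0  0  0 16
 0  0  0  4
 0  0  0  2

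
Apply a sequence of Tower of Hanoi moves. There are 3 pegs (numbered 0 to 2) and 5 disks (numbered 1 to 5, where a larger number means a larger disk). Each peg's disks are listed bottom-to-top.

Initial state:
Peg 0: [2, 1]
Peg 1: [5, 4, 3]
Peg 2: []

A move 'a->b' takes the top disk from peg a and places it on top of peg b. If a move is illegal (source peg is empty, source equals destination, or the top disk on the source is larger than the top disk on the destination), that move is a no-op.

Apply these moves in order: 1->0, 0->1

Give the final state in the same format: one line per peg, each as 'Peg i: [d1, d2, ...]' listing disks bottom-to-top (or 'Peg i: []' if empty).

Answer: Peg 0: [2]
Peg 1: [5, 4, 3, 1]
Peg 2: []

Derivation:
After move 1 (1->0):
Peg 0: [2, 1]
Peg 1: [5, 4, 3]
Peg 2: []

After move 2 (0->1):
Peg 0: [2]
Peg 1: [5, 4, 3, 1]
Peg 2: []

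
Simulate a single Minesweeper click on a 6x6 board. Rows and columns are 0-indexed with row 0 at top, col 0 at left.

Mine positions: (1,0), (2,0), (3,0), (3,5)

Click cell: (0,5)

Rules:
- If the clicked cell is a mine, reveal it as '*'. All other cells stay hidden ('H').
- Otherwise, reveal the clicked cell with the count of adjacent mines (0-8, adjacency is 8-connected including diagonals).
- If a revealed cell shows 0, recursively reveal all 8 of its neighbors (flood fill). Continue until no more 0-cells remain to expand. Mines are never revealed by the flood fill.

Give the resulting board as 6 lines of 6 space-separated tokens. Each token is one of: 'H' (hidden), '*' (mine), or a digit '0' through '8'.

H 1 0 0 0 0
H 2 0 0 0 0
H 3 0 0 1 1
H 2 0 0 1 H
1 1 0 0 1 1
0 0 0 0 0 0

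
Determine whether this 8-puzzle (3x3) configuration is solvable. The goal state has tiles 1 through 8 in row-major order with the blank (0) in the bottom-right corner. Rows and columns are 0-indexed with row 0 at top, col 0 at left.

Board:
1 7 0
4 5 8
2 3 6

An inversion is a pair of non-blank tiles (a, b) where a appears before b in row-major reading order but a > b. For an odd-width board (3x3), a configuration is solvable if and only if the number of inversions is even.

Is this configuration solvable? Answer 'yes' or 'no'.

Answer: yes

Derivation:
Inversions (pairs i<j in row-major order where tile[i] > tile[j] > 0): 12
12 is even, so the puzzle is solvable.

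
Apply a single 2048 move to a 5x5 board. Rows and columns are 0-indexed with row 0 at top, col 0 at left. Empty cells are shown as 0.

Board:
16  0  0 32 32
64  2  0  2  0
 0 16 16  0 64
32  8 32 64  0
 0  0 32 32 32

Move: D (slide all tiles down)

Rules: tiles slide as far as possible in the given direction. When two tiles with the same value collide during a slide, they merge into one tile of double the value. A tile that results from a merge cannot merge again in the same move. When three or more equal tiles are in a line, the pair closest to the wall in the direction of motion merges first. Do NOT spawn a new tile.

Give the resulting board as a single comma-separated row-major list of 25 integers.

Answer: 0, 0, 0, 0, 0, 0, 0, 0, 32, 0, 16, 2, 0, 2, 32, 64, 16, 16, 64, 64, 32, 8, 64, 32, 32

Derivation:
Slide down:
col 0: [16, 64, 0, 32, 0] -> [0, 0, 16, 64, 32]
col 1: [0, 2, 16, 8, 0] -> [0, 0, 2, 16, 8]
col 2: [0, 0, 16, 32, 32] -> [0, 0, 0, 16, 64]
col 3: [32, 2, 0, 64, 32] -> [0, 32, 2, 64, 32]
col 4: [32, 0, 64, 0, 32] -> [0, 0, 32, 64, 32]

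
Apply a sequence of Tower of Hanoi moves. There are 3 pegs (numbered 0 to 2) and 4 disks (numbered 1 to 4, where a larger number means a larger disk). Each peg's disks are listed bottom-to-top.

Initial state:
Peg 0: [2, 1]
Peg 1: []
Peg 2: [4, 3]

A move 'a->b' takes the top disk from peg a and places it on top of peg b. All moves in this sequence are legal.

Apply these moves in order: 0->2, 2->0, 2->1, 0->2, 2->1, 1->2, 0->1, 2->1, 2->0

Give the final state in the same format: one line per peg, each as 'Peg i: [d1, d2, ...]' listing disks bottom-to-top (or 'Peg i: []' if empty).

After move 1 (0->2):
Peg 0: [2]
Peg 1: []
Peg 2: [4, 3, 1]

After move 2 (2->0):
Peg 0: [2, 1]
Peg 1: []
Peg 2: [4, 3]

After move 3 (2->1):
Peg 0: [2, 1]
Peg 1: [3]
Peg 2: [4]

After move 4 (0->2):
Peg 0: [2]
Peg 1: [3]
Peg 2: [4, 1]

After move 5 (2->1):
Peg 0: [2]
Peg 1: [3, 1]
Peg 2: [4]

After move 6 (1->2):
Peg 0: [2]
Peg 1: [3]
Peg 2: [4, 1]

After move 7 (0->1):
Peg 0: []
Peg 1: [3, 2]
Peg 2: [4, 1]

After move 8 (2->1):
Peg 0: []
Peg 1: [3, 2, 1]
Peg 2: [4]

After move 9 (2->0):
Peg 0: [4]
Peg 1: [3, 2, 1]
Peg 2: []

Answer: Peg 0: [4]
Peg 1: [3, 2, 1]
Peg 2: []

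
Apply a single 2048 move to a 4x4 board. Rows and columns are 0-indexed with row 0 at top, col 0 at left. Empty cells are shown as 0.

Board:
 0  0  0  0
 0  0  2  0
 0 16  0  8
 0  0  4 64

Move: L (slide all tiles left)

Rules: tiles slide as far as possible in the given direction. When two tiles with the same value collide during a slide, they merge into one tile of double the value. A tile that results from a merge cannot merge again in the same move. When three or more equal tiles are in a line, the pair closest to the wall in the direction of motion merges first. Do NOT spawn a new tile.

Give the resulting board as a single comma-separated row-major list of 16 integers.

Slide left:
row 0: [0, 0, 0, 0] -> [0, 0, 0, 0]
row 1: [0, 0, 2, 0] -> [2, 0, 0, 0]
row 2: [0, 16, 0, 8] -> [16, 8, 0, 0]
row 3: [0, 0, 4, 64] -> [4, 64, 0, 0]

Answer: 0, 0, 0, 0, 2, 0, 0, 0, 16, 8, 0, 0, 4, 64, 0, 0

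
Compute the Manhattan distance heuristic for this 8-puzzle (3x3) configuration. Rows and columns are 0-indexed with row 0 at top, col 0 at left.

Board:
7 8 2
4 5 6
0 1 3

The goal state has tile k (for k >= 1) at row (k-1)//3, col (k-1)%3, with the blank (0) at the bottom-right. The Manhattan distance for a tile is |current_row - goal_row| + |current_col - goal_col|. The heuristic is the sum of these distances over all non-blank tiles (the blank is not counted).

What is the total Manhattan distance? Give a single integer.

Answer: 10

Derivation:
Tile 7: at (0,0), goal (2,0), distance |0-2|+|0-0| = 2
Tile 8: at (0,1), goal (2,1), distance |0-2|+|1-1| = 2
Tile 2: at (0,2), goal (0,1), distance |0-0|+|2-1| = 1
Tile 4: at (1,0), goal (1,0), distance |1-1|+|0-0| = 0
Tile 5: at (1,1), goal (1,1), distance |1-1|+|1-1| = 0
Tile 6: at (1,2), goal (1,2), distance |1-1|+|2-2| = 0
Tile 1: at (2,1), goal (0,0), distance |2-0|+|1-0| = 3
Tile 3: at (2,2), goal (0,2), distance |2-0|+|2-2| = 2
Sum: 2 + 2 + 1 + 0 + 0 + 0 + 3 + 2 = 10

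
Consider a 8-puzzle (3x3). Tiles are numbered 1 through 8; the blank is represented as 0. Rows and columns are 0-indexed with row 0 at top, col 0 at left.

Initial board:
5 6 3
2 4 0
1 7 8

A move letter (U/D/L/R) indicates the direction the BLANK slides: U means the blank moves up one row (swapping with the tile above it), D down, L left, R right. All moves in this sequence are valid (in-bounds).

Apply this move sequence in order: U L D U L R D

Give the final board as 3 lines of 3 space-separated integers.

After move 1 (U):
5 6 0
2 4 3
1 7 8

After move 2 (L):
5 0 6
2 4 3
1 7 8

After move 3 (D):
5 4 6
2 0 3
1 7 8

After move 4 (U):
5 0 6
2 4 3
1 7 8

After move 5 (L):
0 5 6
2 4 3
1 7 8

After move 6 (R):
5 0 6
2 4 3
1 7 8

After move 7 (D):
5 4 6
2 0 3
1 7 8

Answer: 5 4 6
2 0 3
1 7 8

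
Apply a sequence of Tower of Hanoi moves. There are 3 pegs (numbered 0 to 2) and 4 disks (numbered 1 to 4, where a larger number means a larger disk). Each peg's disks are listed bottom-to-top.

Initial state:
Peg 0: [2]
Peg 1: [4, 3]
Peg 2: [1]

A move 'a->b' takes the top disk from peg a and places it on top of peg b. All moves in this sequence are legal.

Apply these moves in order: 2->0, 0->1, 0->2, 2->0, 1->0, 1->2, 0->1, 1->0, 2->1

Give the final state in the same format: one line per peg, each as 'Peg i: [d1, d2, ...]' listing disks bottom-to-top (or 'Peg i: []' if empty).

Answer: Peg 0: [2, 1]
Peg 1: [4, 3]
Peg 2: []

Derivation:
After move 1 (2->0):
Peg 0: [2, 1]
Peg 1: [4, 3]
Peg 2: []

After move 2 (0->1):
Peg 0: [2]
Peg 1: [4, 3, 1]
Peg 2: []

After move 3 (0->2):
Peg 0: []
Peg 1: [4, 3, 1]
Peg 2: [2]

After move 4 (2->0):
Peg 0: [2]
Peg 1: [4, 3, 1]
Peg 2: []

After move 5 (1->0):
Peg 0: [2, 1]
Peg 1: [4, 3]
Peg 2: []

After move 6 (1->2):
Peg 0: [2, 1]
Peg 1: [4]
Peg 2: [3]

After move 7 (0->1):
Peg 0: [2]
Peg 1: [4, 1]
Peg 2: [3]

After move 8 (1->0):
Peg 0: [2, 1]
Peg 1: [4]
Peg 2: [3]

After move 9 (2->1):
Peg 0: [2, 1]
Peg 1: [4, 3]
Peg 2: []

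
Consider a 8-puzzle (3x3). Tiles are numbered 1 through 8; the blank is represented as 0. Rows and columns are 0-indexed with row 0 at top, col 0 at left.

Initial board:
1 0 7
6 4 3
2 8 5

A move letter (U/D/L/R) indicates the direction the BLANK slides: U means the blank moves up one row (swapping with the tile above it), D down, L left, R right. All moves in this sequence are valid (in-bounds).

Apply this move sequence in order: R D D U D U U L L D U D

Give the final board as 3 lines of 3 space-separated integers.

After move 1 (R):
1 7 0
6 4 3
2 8 5

After move 2 (D):
1 7 3
6 4 0
2 8 5

After move 3 (D):
1 7 3
6 4 5
2 8 0

After move 4 (U):
1 7 3
6 4 0
2 8 5

After move 5 (D):
1 7 3
6 4 5
2 8 0

After move 6 (U):
1 7 3
6 4 0
2 8 5

After move 7 (U):
1 7 0
6 4 3
2 8 5

After move 8 (L):
1 0 7
6 4 3
2 8 5

After move 9 (L):
0 1 7
6 4 3
2 8 5

After move 10 (D):
6 1 7
0 4 3
2 8 5

After move 11 (U):
0 1 7
6 4 3
2 8 5

After move 12 (D):
6 1 7
0 4 3
2 8 5

Answer: 6 1 7
0 4 3
2 8 5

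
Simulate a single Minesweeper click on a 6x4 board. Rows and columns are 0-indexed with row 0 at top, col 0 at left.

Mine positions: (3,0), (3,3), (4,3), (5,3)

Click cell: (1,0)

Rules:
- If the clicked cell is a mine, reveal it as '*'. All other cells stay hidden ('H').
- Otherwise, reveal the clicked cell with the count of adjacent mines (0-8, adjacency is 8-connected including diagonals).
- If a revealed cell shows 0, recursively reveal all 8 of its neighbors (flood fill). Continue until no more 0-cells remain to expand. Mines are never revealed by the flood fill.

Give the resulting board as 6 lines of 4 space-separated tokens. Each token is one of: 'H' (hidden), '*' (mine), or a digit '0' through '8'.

0 0 0 0
0 0 0 0
1 1 1 1
H H H H
H H H H
H H H H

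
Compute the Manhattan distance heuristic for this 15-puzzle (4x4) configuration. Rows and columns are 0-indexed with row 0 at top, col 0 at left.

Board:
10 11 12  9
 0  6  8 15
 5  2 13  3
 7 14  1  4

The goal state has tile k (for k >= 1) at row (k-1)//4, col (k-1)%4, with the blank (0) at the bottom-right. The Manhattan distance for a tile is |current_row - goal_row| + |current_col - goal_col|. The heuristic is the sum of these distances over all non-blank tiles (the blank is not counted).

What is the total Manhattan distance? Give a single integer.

Answer: 39

Derivation:
Tile 10: (0,0)->(2,1) = 3
Tile 11: (0,1)->(2,2) = 3
Tile 12: (0,2)->(2,3) = 3
Tile 9: (0,3)->(2,0) = 5
Tile 6: (1,1)->(1,1) = 0
Tile 8: (1,2)->(1,3) = 1
Tile 15: (1,3)->(3,2) = 3
Tile 5: (2,0)->(1,0) = 1
Tile 2: (2,1)->(0,1) = 2
Tile 13: (2,2)->(3,0) = 3
Tile 3: (2,3)->(0,2) = 3
Tile 7: (3,0)->(1,2) = 4
Tile 14: (3,1)->(3,1) = 0
Tile 1: (3,2)->(0,0) = 5
Tile 4: (3,3)->(0,3) = 3
Sum: 3 + 3 + 3 + 5 + 0 + 1 + 3 + 1 + 2 + 3 + 3 + 4 + 0 + 5 + 3 = 39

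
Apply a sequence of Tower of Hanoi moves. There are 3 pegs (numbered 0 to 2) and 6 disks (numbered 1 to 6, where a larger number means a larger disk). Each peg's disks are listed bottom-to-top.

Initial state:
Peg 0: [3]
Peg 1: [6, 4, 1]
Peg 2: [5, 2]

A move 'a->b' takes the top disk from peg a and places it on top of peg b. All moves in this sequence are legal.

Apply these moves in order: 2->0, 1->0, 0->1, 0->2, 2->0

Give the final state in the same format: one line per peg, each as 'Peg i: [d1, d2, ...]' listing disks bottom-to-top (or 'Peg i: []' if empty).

Answer: Peg 0: [3, 2]
Peg 1: [6, 4, 1]
Peg 2: [5]

Derivation:
After move 1 (2->0):
Peg 0: [3, 2]
Peg 1: [6, 4, 1]
Peg 2: [5]

After move 2 (1->0):
Peg 0: [3, 2, 1]
Peg 1: [6, 4]
Peg 2: [5]

After move 3 (0->1):
Peg 0: [3, 2]
Peg 1: [6, 4, 1]
Peg 2: [5]

After move 4 (0->2):
Peg 0: [3]
Peg 1: [6, 4, 1]
Peg 2: [5, 2]

After move 5 (2->0):
Peg 0: [3, 2]
Peg 1: [6, 4, 1]
Peg 2: [5]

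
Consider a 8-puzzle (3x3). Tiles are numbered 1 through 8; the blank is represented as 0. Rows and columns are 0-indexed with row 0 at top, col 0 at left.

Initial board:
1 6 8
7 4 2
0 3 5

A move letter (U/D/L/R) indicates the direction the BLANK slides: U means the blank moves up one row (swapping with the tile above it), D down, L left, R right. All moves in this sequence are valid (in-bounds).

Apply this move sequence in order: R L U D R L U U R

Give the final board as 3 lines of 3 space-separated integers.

After move 1 (R):
1 6 8
7 4 2
3 0 5

After move 2 (L):
1 6 8
7 4 2
0 3 5

After move 3 (U):
1 6 8
0 4 2
7 3 5

After move 4 (D):
1 6 8
7 4 2
0 3 5

After move 5 (R):
1 6 8
7 4 2
3 0 5

After move 6 (L):
1 6 8
7 4 2
0 3 5

After move 7 (U):
1 6 8
0 4 2
7 3 5

After move 8 (U):
0 6 8
1 4 2
7 3 5

After move 9 (R):
6 0 8
1 4 2
7 3 5

Answer: 6 0 8
1 4 2
7 3 5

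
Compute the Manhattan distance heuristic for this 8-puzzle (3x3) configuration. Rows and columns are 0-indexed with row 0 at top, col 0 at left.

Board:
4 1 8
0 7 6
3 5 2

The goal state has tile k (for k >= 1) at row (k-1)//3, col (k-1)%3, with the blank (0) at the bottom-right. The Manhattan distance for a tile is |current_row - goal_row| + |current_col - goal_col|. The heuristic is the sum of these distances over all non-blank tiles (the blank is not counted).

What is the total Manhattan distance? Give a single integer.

Answer: 15

Derivation:
Tile 4: at (0,0), goal (1,0), distance |0-1|+|0-0| = 1
Tile 1: at (0,1), goal (0,0), distance |0-0|+|1-0| = 1
Tile 8: at (0,2), goal (2,1), distance |0-2|+|2-1| = 3
Tile 7: at (1,1), goal (2,0), distance |1-2|+|1-0| = 2
Tile 6: at (1,2), goal (1,2), distance |1-1|+|2-2| = 0
Tile 3: at (2,0), goal (0,2), distance |2-0|+|0-2| = 4
Tile 5: at (2,1), goal (1,1), distance |2-1|+|1-1| = 1
Tile 2: at (2,2), goal (0,1), distance |2-0|+|2-1| = 3
Sum: 1 + 1 + 3 + 2 + 0 + 4 + 1 + 3 = 15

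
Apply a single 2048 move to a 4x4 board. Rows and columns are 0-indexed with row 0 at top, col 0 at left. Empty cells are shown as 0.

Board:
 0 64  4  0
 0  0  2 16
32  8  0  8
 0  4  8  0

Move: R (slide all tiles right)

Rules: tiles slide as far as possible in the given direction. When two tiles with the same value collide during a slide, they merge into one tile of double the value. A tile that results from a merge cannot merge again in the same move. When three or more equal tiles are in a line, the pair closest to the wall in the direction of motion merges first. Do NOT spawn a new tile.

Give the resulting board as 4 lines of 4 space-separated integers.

Answer:  0  0 64  4
 0  0  2 16
 0  0 32 16
 0  0  4  8

Derivation:
Slide right:
row 0: [0, 64, 4, 0] -> [0, 0, 64, 4]
row 1: [0, 0, 2, 16] -> [0, 0, 2, 16]
row 2: [32, 8, 0, 8] -> [0, 0, 32, 16]
row 3: [0, 4, 8, 0] -> [0, 0, 4, 8]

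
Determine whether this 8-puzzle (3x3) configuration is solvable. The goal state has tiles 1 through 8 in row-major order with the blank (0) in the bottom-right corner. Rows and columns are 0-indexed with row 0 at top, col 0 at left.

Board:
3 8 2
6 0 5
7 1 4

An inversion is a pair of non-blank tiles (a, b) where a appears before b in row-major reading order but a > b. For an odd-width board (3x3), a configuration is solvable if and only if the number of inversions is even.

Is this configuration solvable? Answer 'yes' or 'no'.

Inversions (pairs i<j in row-major order where tile[i] > tile[j] > 0): 16
16 is even, so the puzzle is solvable.

Answer: yes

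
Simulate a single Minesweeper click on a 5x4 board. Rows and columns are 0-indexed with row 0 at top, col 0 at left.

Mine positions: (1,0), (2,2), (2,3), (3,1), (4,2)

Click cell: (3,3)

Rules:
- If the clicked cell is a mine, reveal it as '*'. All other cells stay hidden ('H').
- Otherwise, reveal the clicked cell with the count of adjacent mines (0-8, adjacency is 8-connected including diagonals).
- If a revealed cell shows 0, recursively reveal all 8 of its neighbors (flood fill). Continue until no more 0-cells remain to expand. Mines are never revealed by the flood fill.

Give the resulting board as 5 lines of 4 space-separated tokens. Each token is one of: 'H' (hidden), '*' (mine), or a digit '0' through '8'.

H H H H
H H H H
H H H H
H H H 3
H H H H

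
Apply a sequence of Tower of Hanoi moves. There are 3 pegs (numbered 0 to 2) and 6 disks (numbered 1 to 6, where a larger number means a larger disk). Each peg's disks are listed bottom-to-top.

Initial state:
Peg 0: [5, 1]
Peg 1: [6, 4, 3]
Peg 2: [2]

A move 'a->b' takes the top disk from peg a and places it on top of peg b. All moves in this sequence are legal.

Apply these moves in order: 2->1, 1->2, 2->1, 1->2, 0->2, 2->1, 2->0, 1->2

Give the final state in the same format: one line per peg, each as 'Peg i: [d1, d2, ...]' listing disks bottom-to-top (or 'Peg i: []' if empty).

After move 1 (2->1):
Peg 0: [5, 1]
Peg 1: [6, 4, 3, 2]
Peg 2: []

After move 2 (1->2):
Peg 0: [5, 1]
Peg 1: [6, 4, 3]
Peg 2: [2]

After move 3 (2->1):
Peg 0: [5, 1]
Peg 1: [6, 4, 3, 2]
Peg 2: []

After move 4 (1->2):
Peg 0: [5, 1]
Peg 1: [6, 4, 3]
Peg 2: [2]

After move 5 (0->2):
Peg 0: [5]
Peg 1: [6, 4, 3]
Peg 2: [2, 1]

After move 6 (2->1):
Peg 0: [5]
Peg 1: [6, 4, 3, 1]
Peg 2: [2]

After move 7 (2->0):
Peg 0: [5, 2]
Peg 1: [6, 4, 3, 1]
Peg 2: []

After move 8 (1->2):
Peg 0: [5, 2]
Peg 1: [6, 4, 3]
Peg 2: [1]

Answer: Peg 0: [5, 2]
Peg 1: [6, 4, 3]
Peg 2: [1]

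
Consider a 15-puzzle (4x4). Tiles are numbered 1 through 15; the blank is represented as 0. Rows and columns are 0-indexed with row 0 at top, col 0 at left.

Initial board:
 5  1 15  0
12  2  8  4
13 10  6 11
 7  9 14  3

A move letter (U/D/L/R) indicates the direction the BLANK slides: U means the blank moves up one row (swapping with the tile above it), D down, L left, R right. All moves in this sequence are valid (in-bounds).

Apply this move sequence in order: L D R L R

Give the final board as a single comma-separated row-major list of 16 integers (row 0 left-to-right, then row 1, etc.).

Answer: 5, 1, 8, 15, 12, 2, 4, 0, 13, 10, 6, 11, 7, 9, 14, 3

Derivation:
After move 1 (L):
 5  1  0 15
12  2  8  4
13 10  6 11
 7  9 14  3

After move 2 (D):
 5  1  8 15
12  2  0  4
13 10  6 11
 7  9 14  3

After move 3 (R):
 5  1  8 15
12  2  4  0
13 10  6 11
 7  9 14  3

After move 4 (L):
 5  1  8 15
12  2  0  4
13 10  6 11
 7  9 14  3

After move 5 (R):
 5  1  8 15
12  2  4  0
13 10  6 11
 7  9 14  3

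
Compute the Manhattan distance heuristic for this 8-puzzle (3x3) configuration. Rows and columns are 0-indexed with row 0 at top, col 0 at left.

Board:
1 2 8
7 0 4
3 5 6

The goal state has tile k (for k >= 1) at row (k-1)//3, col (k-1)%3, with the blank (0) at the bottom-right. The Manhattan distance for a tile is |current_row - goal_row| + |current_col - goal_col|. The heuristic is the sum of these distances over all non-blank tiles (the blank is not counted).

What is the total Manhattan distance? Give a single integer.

Answer: 12

Derivation:
Tile 1: at (0,0), goal (0,0), distance |0-0|+|0-0| = 0
Tile 2: at (0,1), goal (0,1), distance |0-0|+|1-1| = 0
Tile 8: at (0,2), goal (2,1), distance |0-2|+|2-1| = 3
Tile 7: at (1,0), goal (2,0), distance |1-2|+|0-0| = 1
Tile 4: at (1,2), goal (1,0), distance |1-1|+|2-0| = 2
Tile 3: at (2,0), goal (0,2), distance |2-0|+|0-2| = 4
Tile 5: at (2,1), goal (1,1), distance |2-1|+|1-1| = 1
Tile 6: at (2,2), goal (1,2), distance |2-1|+|2-2| = 1
Sum: 0 + 0 + 3 + 1 + 2 + 4 + 1 + 1 = 12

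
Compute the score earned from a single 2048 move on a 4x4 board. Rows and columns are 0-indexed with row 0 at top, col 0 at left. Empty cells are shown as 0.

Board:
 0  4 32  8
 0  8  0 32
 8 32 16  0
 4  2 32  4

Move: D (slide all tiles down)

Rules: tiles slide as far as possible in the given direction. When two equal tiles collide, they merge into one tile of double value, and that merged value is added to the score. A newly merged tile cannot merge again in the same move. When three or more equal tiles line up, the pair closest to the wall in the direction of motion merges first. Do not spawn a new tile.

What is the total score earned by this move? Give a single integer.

Answer: 0

Derivation:
Slide down:
col 0: [0, 0, 8, 4] -> [0, 0, 8, 4]  score +0 (running 0)
col 1: [4, 8, 32, 2] -> [4, 8, 32, 2]  score +0 (running 0)
col 2: [32, 0, 16, 32] -> [0, 32, 16, 32]  score +0 (running 0)
col 3: [8, 32, 0, 4] -> [0, 8, 32, 4]  score +0 (running 0)
Board after move:
 0  4  0  0
 0  8 32  8
 8 32 16 32
 4  2 32  4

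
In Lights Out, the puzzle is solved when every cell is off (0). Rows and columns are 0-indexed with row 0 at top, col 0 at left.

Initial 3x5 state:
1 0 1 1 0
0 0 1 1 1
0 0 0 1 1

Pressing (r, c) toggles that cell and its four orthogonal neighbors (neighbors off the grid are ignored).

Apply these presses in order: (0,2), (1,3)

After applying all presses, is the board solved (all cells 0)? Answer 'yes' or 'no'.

After press 1 at (0,2):
1 1 0 0 0
0 0 0 1 1
0 0 0 1 1

After press 2 at (1,3):
1 1 0 1 0
0 0 1 0 0
0 0 0 0 1

Lights still on: 5

Answer: no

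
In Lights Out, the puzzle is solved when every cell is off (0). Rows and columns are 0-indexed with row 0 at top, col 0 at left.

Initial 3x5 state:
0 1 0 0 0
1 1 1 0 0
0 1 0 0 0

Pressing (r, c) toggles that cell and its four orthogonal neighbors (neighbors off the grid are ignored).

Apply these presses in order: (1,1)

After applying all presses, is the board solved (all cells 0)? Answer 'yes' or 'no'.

Answer: yes

Derivation:
After press 1 at (1,1):
0 0 0 0 0
0 0 0 0 0
0 0 0 0 0

Lights still on: 0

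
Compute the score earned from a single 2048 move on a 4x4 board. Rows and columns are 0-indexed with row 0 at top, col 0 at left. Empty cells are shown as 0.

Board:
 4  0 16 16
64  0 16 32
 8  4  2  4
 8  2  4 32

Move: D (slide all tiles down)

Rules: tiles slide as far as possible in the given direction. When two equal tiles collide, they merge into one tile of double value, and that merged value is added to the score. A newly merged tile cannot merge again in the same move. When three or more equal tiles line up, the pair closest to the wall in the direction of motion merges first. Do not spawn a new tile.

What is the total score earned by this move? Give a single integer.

Slide down:
col 0: [4, 64, 8, 8] -> [0, 4, 64, 16]  score +16 (running 16)
col 1: [0, 0, 4, 2] -> [0, 0, 4, 2]  score +0 (running 16)
col 2: [16, 16, 2, 4] -> [0, 32, 2, 4]  score +32 (running 48)
col 3: [16, 32, 4, 32] -> [16, 32, 4, 32]  score +0 (running 48)
Board after move:
 0  0  0 16
 4  0 32 32
64  4  2  4
16  2  4 32

Answer: 48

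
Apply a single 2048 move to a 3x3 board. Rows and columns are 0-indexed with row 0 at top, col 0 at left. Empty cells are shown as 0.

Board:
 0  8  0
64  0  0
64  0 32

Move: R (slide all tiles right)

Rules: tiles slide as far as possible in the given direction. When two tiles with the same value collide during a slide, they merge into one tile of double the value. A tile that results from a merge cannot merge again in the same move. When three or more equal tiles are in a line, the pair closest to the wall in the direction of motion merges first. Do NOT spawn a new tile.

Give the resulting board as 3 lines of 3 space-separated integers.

Slide right:
row 0: [0, 8, 0] -> [0, 0, 8]
row 1: [64, 0, 0] -> [0, 0, 64]
row 2: [64, 0, 32] -> [0, 64, 32]

Answer:  0  0  8
 0  0 64
 0 64 32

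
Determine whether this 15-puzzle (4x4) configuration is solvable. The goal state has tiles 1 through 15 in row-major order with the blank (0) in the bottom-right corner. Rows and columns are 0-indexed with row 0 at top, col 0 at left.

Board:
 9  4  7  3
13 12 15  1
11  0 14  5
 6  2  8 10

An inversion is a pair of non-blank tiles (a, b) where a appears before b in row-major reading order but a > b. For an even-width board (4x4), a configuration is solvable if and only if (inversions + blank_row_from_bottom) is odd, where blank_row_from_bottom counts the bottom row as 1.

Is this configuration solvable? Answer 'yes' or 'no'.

Answer: yes

Derivation:
Inversions: 53
Blank is in row 2 (0-indexed from top), which is row 2 counting from the bottom (bottom = 1).
53 + 2 = 55, which is odd, so the puzzle is solvable.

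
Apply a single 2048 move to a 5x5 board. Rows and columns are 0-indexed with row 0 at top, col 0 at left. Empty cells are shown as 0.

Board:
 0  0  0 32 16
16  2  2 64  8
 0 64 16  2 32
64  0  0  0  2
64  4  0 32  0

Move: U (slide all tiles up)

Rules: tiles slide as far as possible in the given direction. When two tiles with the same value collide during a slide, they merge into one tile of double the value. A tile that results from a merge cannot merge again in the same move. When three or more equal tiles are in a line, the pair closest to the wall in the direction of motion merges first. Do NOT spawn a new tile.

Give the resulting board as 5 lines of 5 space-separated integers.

Answer:  16   2   2  32  16
128  64  16  64   8
  0   4   0   2  32
  0   0   0  32   2
  0   0   0   0   0

Derivation:
Slide up:
col 0: [0, 16, 0, 64, 64] -> [16, 128, 0, 0, 0]
col 1: [0, 2, 64, 0, 4] -> [2, 64, 4, 0, 0]
col 2: [0, 2, 16, 0, 0] -> [2, 16, 0, 0, 0]
col 3: [32, 64, 2, 0, 32] -> [32, 64, 2, 32, 0]
col 4: [16, 8, 32, 2, 0] -> [16, 8, 32, 2, 0]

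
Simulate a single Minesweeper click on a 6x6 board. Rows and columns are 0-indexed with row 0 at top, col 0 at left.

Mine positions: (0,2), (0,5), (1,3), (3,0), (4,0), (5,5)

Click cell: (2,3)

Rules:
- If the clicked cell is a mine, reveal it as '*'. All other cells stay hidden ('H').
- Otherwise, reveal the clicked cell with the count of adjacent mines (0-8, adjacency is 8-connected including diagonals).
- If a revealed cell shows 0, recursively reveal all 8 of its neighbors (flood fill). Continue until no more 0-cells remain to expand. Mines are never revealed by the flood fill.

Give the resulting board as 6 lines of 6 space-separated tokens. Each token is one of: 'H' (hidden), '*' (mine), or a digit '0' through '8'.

H H H H H H
H H H H H H
H H H 1 H H
H H H H H H
H H H H H H
H H H H H H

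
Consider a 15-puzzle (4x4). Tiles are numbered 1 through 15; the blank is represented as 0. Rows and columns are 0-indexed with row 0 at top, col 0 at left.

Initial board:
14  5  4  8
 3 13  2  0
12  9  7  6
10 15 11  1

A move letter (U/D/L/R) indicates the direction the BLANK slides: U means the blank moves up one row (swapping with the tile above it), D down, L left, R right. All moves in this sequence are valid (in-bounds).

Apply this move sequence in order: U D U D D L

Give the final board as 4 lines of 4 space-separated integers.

Answer: 14  5  4  8
 3 13  2  6
12  9  0  7
10 15 11  1

Derivation:
After move 1 (U):
14  5  4  0
 3 13  2  8
12  9  7  6
10 15 11  1

After move 2 (D):
14  5  4  8
 3 13  2  0
12  9  7  6
10 15 11  1

After move 3 (U):
14  5  4  0
 3 13  2  8
12  9  7  6
10 15 11  1

After move 4 (D):
14  5  4  8
 3 13  2  0
12  9  7  6
10 15 11  1

After move 5 (D):
14  5  4  8
 3 13  2  6
12  9  7  0
10 15 11  1

After move 6 (L):
14  5  4  8
 3 13  2  6
12  9  0  7
10 15 11  1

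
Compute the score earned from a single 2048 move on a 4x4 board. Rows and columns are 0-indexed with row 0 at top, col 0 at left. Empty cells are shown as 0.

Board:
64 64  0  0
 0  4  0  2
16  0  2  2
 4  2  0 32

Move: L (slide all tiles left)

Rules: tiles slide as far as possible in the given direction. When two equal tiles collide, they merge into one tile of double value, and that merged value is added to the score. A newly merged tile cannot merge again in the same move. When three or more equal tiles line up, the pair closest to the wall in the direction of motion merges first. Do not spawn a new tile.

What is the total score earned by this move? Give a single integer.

Answer: 132

Derivation:
Slide left:
row 0: [64, 64, 0, 0] -> [128, 0, 0, 0]  score +128 (running 128)
row 1: [0, 4, 0, 2] -> [4, 2, 0, 0]  score +0 (running 128)
row 2: [16, 0, 2, 2] -> [16, 4, 0, 0]  score +4 (running 132)
row 3: [4, 2, 0, 32] -> [4, 2, 32, 0]  score +0 (running 132)
Board after move:
128   0   0   0
  4   2   0   0
 16   4   0   0
  4   2  32   0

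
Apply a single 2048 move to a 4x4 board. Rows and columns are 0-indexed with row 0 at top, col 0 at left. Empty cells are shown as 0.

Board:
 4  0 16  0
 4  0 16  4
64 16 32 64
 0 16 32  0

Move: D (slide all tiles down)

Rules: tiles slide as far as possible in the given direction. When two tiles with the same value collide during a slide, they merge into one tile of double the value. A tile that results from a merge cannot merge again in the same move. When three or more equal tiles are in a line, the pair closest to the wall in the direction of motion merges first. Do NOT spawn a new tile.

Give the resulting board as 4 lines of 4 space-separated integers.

Answer:  0  0  0  0
 0  0  0  0
 8  0 32  4
64 32 64 64

Derivation:
Slide down:
col 0: [4, 4, 64, 0] -> [0, 0, 8, 64]
col 1: [0, 0, 16, 16] -> [0, 0, 0, 32]
col 2: [16, 16, 32, 32] -> [0, 0, 32, 64]
col 3: [0, 4, 64, 0] -> [0, 0, 4, 64]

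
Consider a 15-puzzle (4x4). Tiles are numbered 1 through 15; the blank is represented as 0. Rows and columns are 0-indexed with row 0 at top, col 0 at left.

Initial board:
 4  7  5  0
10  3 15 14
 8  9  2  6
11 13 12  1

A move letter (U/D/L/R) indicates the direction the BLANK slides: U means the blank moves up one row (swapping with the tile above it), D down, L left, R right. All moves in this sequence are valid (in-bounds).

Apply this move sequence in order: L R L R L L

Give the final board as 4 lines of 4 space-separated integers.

Answer:  4  0  7  5
10  3 15 14
 8  9  2  6
11 13 12  1

Derivation:
After move 1 (L):
 4  7  0  5
10  3 15 14
 8  9  2  6
11 13 12  1

After move 2 (R):
 4  7  5  0
10  3 15 14
 8  9  2  6
11 13 12  1

After move 3 (L):
 4  7  0  5
10  3 15 14
 8  9  2  6
11 13 12  1

After move 4 (R):
 4  7  5  0
10  3 15 14
 8  9  2  6
11 13 12  1

After move 5 (L):
 4  7  0  5
10  3 15 14
 8  9  2  6
11 13 12  1

After move 6 (L):
 4  0  7  5
10  3 15 14
 8  9  2  6
11 13 12  1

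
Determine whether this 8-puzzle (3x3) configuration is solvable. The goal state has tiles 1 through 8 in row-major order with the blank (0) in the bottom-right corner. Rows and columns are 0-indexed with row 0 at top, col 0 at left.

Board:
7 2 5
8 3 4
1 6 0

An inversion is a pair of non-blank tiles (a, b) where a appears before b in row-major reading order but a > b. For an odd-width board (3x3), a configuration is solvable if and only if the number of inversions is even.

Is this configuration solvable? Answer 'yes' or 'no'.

Inversions (pairs i<j in row-major order where tile[i] > tile[j] > 0): 16
16 is even, so the puzzle is solvable.

Answer: yes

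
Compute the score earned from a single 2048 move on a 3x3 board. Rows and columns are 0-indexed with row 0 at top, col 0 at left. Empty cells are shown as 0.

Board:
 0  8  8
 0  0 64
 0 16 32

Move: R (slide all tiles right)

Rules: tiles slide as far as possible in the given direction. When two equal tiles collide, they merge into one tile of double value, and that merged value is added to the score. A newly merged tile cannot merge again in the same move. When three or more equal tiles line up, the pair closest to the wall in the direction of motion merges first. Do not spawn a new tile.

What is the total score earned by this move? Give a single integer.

Answer: 16

Derivation:
Slide right:
row 0: [0, 8, 8] -> [0, 0, 16]  score +16 (running 16)
row 1: [0, 0, 64] -> [0, 0, 64]  score +0 (running 16)
row 2: [0, 16, 32] -> [0, 16, 32]  score +0 (running 16)
Board after move:
 0  0 16
 0  0 64
 0 16 32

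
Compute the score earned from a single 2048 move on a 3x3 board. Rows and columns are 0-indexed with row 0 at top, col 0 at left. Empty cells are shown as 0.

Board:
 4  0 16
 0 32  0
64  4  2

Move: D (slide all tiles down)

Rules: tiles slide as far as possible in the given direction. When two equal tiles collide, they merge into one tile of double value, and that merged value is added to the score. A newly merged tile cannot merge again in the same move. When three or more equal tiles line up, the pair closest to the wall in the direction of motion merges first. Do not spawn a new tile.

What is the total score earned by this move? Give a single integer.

Slide down:
col 0: [4, 0, 64] -> [0, 4, 64]  score +0 (running 0)
col 1: [0, 32, 4] -> [0, 32, 4]  score +0 (running 0)
col 2: [16, 0, 2] -> [0, 16, 2]  score +0 (running 0)
Board after move:
 0  0  0
 4 32 16
64  4  2

Answer: 0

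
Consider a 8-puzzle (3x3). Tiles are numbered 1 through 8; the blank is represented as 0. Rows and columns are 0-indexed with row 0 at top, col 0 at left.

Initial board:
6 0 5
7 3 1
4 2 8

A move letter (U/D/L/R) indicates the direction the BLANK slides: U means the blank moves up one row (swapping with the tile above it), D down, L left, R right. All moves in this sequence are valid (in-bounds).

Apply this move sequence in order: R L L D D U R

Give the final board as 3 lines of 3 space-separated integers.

After move 1 (R):
6 5 0
7 3 1
4 2 8

After move 2 (L):
6 0 5
7 3 1
4 2 8

After move 3 (L):
0 6 5
7 3 1
4 2 8

After move 4 (D):
7 6 5
0 3 1
4 2 8

After move 5 (D):
7 6 5
4 3 1
0 2 8

After move 6 (U):
7 6 5
0 3 1
4 2 8

After move 7 (R):
7 6 5
3 0 1
4 2 8

Answer: 7 6 5
3 0 1
4 2 8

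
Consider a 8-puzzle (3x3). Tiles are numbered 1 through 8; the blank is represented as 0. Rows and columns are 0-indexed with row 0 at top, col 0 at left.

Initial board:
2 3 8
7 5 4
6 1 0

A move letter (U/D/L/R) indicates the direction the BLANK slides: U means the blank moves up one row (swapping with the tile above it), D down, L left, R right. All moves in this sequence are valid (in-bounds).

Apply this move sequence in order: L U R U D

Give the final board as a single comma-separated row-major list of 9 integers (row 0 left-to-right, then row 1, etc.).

After move 1 (L):
2 3 8
7 5 4
6 0 1

After move 2 (U):
2 3 8
7 0 4
6 5 1

After move 3 (R):
2 3 8
7 4 0
6 5 1

After move 4 (U):
2 3 0
7 4 8
6 5 1

After move 5 (D):
2 3 8
7 4 0
6 5 1

Answer: 2, 3, 8, 7, 4, 0, 6, 5, 1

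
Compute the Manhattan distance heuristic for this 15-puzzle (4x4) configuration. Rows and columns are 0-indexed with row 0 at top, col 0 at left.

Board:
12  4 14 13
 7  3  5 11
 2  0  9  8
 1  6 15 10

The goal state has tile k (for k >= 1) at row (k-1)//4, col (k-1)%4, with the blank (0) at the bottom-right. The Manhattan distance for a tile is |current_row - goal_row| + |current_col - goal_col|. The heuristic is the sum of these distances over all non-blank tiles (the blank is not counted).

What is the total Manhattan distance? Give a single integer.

Tile 12: at (0,0), goal (2,3), distance |0-2|+|0-3| = 5
Tile 4: at (0,1), goal (0,3), distance |0-0|+|1-3| = 2
Tile 14: at (0,2), goal (3,1), distance |0-3|+|2-1| = 4
Tile 13: at (0,3), goal (3,0), distance |0-3|+|3-0| = 6
Tile 7: at (1,0), goal (1,2), distance |1-1|+|0-2| = 2
Tile 3: at (1,1), goal (0,2), distance |1-0|+|1-2| = 2
Tile 5: at (1,2), goal (1,0), distance |1-1|+|2-0| = 2
Tile 11: at (1,3), goal (2,2), distance |1-2|+|3-2| = 2
Tile 2: at (2,0), goal (0,1), distance |2-0|+|0-1| = 3
Tile 9: at (2,2), goal (2,0), distance |2-2|+|2-0| = 2
Tile 8: at (2,3), goal (1,3), distance |2-1|+|3-3| = 1
Tile 1: at (3,0), goal (0,0), distance |3-0|+|0-0| = 3
Tile 6: at (3,1), goal (1,1), distance |3-1|+|1-1| = 2
Tile 15: at (3,2), goal (3,2), distance |3-3|+|2-2| = 0
Tile 10: at (3,3), goal (2,1), distance |3-2|+|3-1| = 3
Sum: 5 + 2 + 4 + 6 + 2 + 2 + 2 + 2 + 3 + 2 + 1 + 3 + 2 + 0 + 3 = 39

Answer: 39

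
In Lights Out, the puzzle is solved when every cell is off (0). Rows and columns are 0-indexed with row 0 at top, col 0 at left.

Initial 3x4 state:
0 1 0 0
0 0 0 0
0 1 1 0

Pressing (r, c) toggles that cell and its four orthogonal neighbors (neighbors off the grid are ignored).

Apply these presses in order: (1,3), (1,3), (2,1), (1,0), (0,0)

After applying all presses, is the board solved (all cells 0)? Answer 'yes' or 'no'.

After press 1 at (1,3):
0 1 0 1
0 0 1 1
0 1 1 1

After press 2 at (1,3):
0 1 0 0
0 0 0 0
0 1 1 0

After press 3 at (2,1):
0 1 0 0
0 1 0 0
1 0 0 0

After press 4 at (1,0):
1 1 0 0
1 0 0 0
0 0 0 0

After press 5 at (0,0):
0 0 0 0
0 0 0 0
0 0 0 0

Lights still on: 0

Answer: yes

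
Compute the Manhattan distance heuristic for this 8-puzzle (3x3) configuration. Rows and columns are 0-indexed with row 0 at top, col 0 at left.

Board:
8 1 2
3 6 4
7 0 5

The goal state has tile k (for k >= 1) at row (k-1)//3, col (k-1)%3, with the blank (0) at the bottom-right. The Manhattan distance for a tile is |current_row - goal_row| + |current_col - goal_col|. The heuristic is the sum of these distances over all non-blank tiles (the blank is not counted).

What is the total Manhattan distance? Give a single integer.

Tile 8: at (0,0), goal (2,1), distance |0-2|+|0-1| = 3
Tile 1: at (0,1), goal (0,0), distance |0-0|+|1-0| = 1
Tile 2: at (0,2), goal (0,1), distance |0-0|+|2-1| = 1
Tile 3: at (1,0), goal (0,2), distance |1-0|+|0-2| = 3
Tile 6: at (1,1), goal (1,2), distance |1-1|+|1-2| = 1
Tile 4: at (1,2), goal (1,0), distance |1-1|+|2-0| = 2
Tile 7: at (2,0), goal (2,0), distance |2-2|+|0-0| = 0
Tile 5: at (2,2), goal (1,1), distance |2-1|+|2-1| = 2
Sum: 3 + 1 + 1 + 3 + 1 + 2 + 0 + 2 = 13

Answer: 13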